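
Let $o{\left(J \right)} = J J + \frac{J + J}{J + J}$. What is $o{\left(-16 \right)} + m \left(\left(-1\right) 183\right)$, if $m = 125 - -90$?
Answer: $-39088$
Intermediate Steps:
$m = 215$ ($m = 125 + 90 = 215$)
$o{\left(J \right)} = 1 + J^{2}$ ($o{\left(J \right)} = J^{2} + \frac{2 J}{2 J} = J^{2} + 2 J \frac{1}{2 J} = J^{2} + 1 = 1 + J^{2}$)
$o{\left(-16 \right)} + m \left(\left(-1\right) 183\right) = \left(1 + \left(-16\right)^{2}\right) + 215 \left(\left(-1\right) 183\right) = \left(1 + 256\right) + 215 \left(-183\right) = 257 - 39345 = -39088$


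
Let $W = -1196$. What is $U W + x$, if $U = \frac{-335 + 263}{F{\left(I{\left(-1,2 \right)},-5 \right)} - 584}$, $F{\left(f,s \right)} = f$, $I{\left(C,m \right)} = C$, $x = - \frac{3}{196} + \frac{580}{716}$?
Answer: $- \frac{25682409}{175420} \approx -146.41$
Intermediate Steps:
$x = \frac{27883}{35084}$ ($x = \left(-3\right) \frac{1}{196} + 580 \cdot \frac{1}{716} = - \frac{3}{196} + \frac{145}{179} = \frac{27883}{35084} \approx 0.79475$)
$U = \frac{8}{65}$ ($U = \frac{-335 + 263}{-1 - 584} = - \frac{72}{-585} = \left(-72\right) \left(- \frac{1}{585}\right) = \frac{8}{65} \approx 0.12308$)
$U W + x = \frac{8}{65} \left(-1196\right) + \frac{27883}{35084} = - \frac{736}{5} + \frac{27883}{35084} = - \frac{25682409}{175420}$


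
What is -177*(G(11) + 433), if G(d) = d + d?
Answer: -80535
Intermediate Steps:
G(d) = 2*d
-177*(G(11) + 433) = -177*(2*11 + 433) = -177*(22 + 433) = -177*455 = -80535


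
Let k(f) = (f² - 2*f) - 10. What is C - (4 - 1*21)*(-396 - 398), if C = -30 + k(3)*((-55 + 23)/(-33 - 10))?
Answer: -581928/43 ≈ -13533.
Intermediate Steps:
k(f) = -10 + f² - 2*f
C = -1514/43 (C = -30 + (-10 + 3² - 2*3)*((-55 + 23)/(-33 - 10)) = -30 + (-10 + 9 - 6)*(-32/(-43)) = -30 - (-224)*(-1)/43 = -30 - 7*32/43 = -30 - 224/43 = -1514/43 ≈ -35.209)
C - (4 - 1*21)*(-396 - 398) = -1514/43 - (4 - 1*21)*(-396 - 398) = -1514/43 - (4 - 21)*(-794) = -1514/43 - (-17)*(-794) = -1514/43 - 1*13498 = -1514/43 - 13498 = -581928/43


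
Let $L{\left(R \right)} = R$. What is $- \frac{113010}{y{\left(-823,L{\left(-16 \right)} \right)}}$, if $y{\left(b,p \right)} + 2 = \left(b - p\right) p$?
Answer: $- \frac{11301}{1291} \approx -8.7537$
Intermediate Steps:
$y{\left(b,p \right)} = -2 + p \left(b - p\right)$ ($y{\left(b,p \right)} = -2 + \left(b - p\right) p = -2 + p \left(b - p\right)$)
$- \frac{113010}{y{\left(-823,L{\left(-16 \right)} \right)}} = - \frac{113010}{-2 - \left(-16\right)^{2} - -13168} = - \frac{113010}{-2 - 256 + 13168} = - \frac{113010}{12910} = \left(-113010\right) \frac{1}{12910} = - \frac{11301}{1291}$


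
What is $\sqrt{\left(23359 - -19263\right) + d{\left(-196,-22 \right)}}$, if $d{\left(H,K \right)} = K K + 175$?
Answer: $3 \sqrt{4809} \approx 208.04$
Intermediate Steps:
$d{\left(H,K \right)} = 175 + K^{2}$ ($d{\left(H,K \right)} = K^{2} + 175 = 175 + K^{2}$)
$\sqrt{\left(23359 - -19263\right) + d{\left(-196,-22 \right)}} = \sqrt{\left(23359 - -19263\right) + \left(175 + \left(-22\right)^{2}\right)} = \sqrt{\left(23359 + 19263\right) + \left(175 + 484\right)} = \sqrt{42622 + 659} = \sqrt{43281} = 3 \sqrt{4809}$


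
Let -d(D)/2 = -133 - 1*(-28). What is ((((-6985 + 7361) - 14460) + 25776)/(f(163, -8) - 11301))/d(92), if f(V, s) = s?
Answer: -5846/1187445 ≈ -0.0049232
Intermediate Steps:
d(D) = 210 (d(D) = -2*(-133 - 1*(-28)) = -2*(-133 + 28) = -2*(-105) = 210)
((((-6985 + 7361) - 14460) + 25776)/(f(163, -8) - 11301))/d(92) = ((((-6985 + 7361) - 14460) + 25776)/(-8 - 11301))/210 = (((376 - 14460) + 25776)/(-11309))*(1/210) = ((-14084 + 25776)*(-1/11309))*(1/210) = (11692*(-1/11309))*(1/210) = -11692/11309*1/210 = -5846/1187445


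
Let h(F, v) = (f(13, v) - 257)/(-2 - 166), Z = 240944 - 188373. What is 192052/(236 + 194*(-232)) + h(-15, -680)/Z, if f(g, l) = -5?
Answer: -10096295869/2353708812 ≈ -4.2895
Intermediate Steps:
Z = 52571
h(F, v) = 131/84 (h(F, v) = (-5 - 257)/(-2 - 166) = -262/(-168) = -262*(-1/168) = 131/84)
192052/(236 + 194*(-232)) + h(-15, -680)/Z = 192052/(236 + 194*(-232)) + (131/84)/52571 = 192052/(236 - 45008) + (131/84)*(1/52571) = 192052/(-44772) + 131/4415964 = 192052*(-1/44772) + 131/4415964 = -6859/1599 + 131/4415964 = -10096295869/2353708812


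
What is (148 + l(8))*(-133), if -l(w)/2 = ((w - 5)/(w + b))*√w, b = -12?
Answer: -19684 - 399*√2 ≈ -20248.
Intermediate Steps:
l(w) = -2*√w*(-5 + w)/(-12 + w) (l(w) = -2*(w - 5)/(w - 12)*√w = -2*(-5 + w)/(-12 + w)*√w = -2*√w*(-5 + w)/(-12 + w))
(148 + l(8))*(-133) = (148 + 2*√8*(5 - 1*8)/(-12 + 8))*(-133) = (148 + 2*(2*√2)*(5 - 8)/(-4))*(-133) = (148 + 2*(2*√2)*(-¼)*(-3))*(-133) = (148 + 3*√2)*(-133) = -19684 - 399*√2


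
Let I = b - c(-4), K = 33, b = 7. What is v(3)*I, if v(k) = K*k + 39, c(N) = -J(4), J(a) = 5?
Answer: 1656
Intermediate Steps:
c(N) = -5 (c(N) = -1*5 = -5)
v(k) = 39 + 33*k (v(k) = 33*k + 39 = 39 + 33*k)
I = 12 (I = 7 - 1*(-5) = 7 + 5 = 12)
v(3)*I = (39 + 33*3)*12 = (39 + 99)*12 = 138*12 = 1656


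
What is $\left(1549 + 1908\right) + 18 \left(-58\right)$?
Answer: $2413$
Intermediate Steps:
$\left(1549 + 1908\right) + 18 \left(-58\right) = 3457 - 1044 = 2413$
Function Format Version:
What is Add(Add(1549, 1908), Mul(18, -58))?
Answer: 2413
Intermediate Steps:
Add(Add(1549, 1908), Mul(18, -58)) = Add(3457, -1044) = 2413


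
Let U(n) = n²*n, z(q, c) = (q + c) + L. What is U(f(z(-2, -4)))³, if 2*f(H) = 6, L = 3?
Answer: 19683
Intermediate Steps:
z(q, c) = 3 + c + q (z(q, c) = (q + c) + 3 = (c + q) + 3 = 3 + c + q)
f(H) = 3 (f(H) = (½)*6 = 3)
U(n) = n³
U(f(z(-2, -4)))³ = (3³)³ = 27³ = 19683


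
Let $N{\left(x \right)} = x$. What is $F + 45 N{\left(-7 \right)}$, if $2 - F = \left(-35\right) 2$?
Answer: $-243$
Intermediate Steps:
$F = 72$ ($F = 2 - \left(-35\right) 2 = 2 - -70 = 2 + 70 = 72$)
$F + 45 N{\left(-7 \right)} = 72 + 45 \left(-7\right) = 72 - 315 = -243$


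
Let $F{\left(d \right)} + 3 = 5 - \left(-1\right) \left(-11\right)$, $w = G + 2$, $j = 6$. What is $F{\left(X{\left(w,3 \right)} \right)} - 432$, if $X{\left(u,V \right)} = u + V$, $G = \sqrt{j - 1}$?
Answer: $-441$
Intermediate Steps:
$G = \sqrt{5}$ ($G = \sqrt{6 - 1} = \sqrt{5} \approx 2.2361$)
$w = 2 + \sqrt{5}$ ($w = \sqrt{5} + 2 = 2 + \sqrt{5} \approx 4.2361$)
$X{\left(u,V \right)} = V + u$
$F{\left(d \right)} = -9$ ($F{\left(d \right)} = -3 + \left(5 - \left(-1\right) \left(-11\right)\right) = -3 + \left(5 - 11\right) = -3 - 6 = -9$)
$F{\left(X{\left(w,3 \right)} \right)} - 432 = -9 - 432 = -441$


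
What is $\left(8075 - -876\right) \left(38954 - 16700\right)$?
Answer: $199195554$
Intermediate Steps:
$\left(8075 - -876\right) \left(38954 - 16700\right) = \left(8075 + \left(-5877 + 6753\right)\right) 22254 = \left(8075 + 876\right) 22254 = 8951 \cdot 22254 = 199195554$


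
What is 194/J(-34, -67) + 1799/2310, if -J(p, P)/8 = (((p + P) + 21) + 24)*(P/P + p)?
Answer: 9433/12320 ≈ 0.76567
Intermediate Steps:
J(p, P) = -8*(1 + p)*(45 + P + p) (J(p, P) = -8*(((p + P) + 21) + 24)*(P/P + p) = -8*(((P + p) + 21) + 24)*(1 + p) = -8*((21 + P + p) + 24)*(1 + p) = -8*(45 + P + p)*(1 + p) = -8*(1 + p)*(45 + P + p))
194/J(-34, -67) + 1799/2310 = 194/(-360 - 368*(-34) - 8*(-67) - 8*(-34)**2 - 8*(-67)*(-34)) + 1799/2310 = 194/(-360 + 12512 + 536 - 8*1156 - 18224) + 1799*(1/2310) = 194/(-360 + 12512 + 536 - 9248 - 18224) + 257/330 = 194/(-14784) + 257/330 = 194*(-1/14784) + 257/330 = -97/7392 + 257/330 = 9433/12320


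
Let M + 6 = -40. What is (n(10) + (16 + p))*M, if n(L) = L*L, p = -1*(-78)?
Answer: -8924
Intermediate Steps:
M = -46 (M = -6 - 40 = -46)
p = 78
n(L) = L²
(n(10) + (16 + p))*M = (10² + (16 + 78))*(-46) = (100 + 94)*(-46) = 194*(-46) = -8924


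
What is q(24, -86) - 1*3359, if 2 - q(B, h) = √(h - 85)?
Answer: -3357 - 3*I*√19 ≈ -3357.0 - 13.077*I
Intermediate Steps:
q(B, h) = 2 - √(-85 + h) (q(B, h) = 2 - √(h - 85) = 2 - √(-85 + h))
q(24, -86) - 1*3359 = (2 - √(-85 - 86)) - 1*3359 = (2 - √(-171)) - 3359 = (2 - 3*I*√19) - 3359 = -3357 - 3*I*√19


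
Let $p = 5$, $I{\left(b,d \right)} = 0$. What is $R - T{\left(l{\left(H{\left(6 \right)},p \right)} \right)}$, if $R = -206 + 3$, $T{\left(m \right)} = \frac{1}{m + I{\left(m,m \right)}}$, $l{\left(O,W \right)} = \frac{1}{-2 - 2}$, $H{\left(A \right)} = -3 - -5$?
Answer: $-199$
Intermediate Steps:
$H{\left(A \right)} = 2$ ($H{\left(A \right)} = -3 + 5 = 2$)
$l{\left(O,W \right)} = - \frac{1}{4}$ ($l{\left(O,W \right)} = \frac{1}{-4} = - \frac{1}{4}$)
$T{\left(m \right)} = \frac{1}{m}$ ($T{\left(m \right)} = \frac{1}{m + 0} = \frac{1}{m}$)
$R = -203$
$R - T{\left(l{\left(H{\left(6 \right)},p \right)} \right)} = -203 - \frac{1}{- \frac{1}{4}} = -203 - -4 = -203 + 4 = -199$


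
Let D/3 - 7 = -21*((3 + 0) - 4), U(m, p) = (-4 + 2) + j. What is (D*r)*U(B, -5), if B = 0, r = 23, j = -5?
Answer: -13524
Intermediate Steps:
U(m, p) = -7 (U(m, p) = (-4 + 2) - 5 = -2 - 5 = -7)
D = 84 (D = 21 + 3*(-21*((3 + 0) - 4)) = 21 + 3*(-21*(3 - 4)) = 21 + 3*(-21*(-1)) = 21 + 3*21 = 21 + 63 = 84)
(D*r)*U(B, -5) = (84*23)*(-7) = 1932*(-7) = -13524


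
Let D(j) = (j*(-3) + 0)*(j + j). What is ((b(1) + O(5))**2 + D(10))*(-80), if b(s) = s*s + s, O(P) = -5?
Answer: 47280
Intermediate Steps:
D(j) = -6*j**2 (D(j) = (-3*j + 0)*(2*j) = (-3*j)*(2*j) = -6*j**2)
b(s) = s + s**2 (b(s) = s**2 + s = s + s**2)
((b(1) + O(5))**2 + D(10))*(-80) = ((1*(1 + 1) - 5)**2 - 6*10**2)*(-80) = ((1*2 - 5)**2 - 6*100)*(-80) = ((2 - 5)**2 - 600)*(-80) = ((-3)**2 - 600)*(-80) = (9 - 600)*(-80) = -591*(-80) = 47280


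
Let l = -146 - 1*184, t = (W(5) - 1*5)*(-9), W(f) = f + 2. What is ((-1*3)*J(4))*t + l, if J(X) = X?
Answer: -114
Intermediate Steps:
W(f) = 2 + f
t = -18 (t = ((2 + 5) - 1*5)*(-9) = (7 - 5)*(-9) = 2*(-9) = -18)
l = -330 (l = -146 - 184 = -330)
((-1*3)*J(4))*t + l = (-1*3*4)*(-18) - 330 = -3*4*(-18) - 330 = -12*(-18) - 330 = 216 - 330 = -114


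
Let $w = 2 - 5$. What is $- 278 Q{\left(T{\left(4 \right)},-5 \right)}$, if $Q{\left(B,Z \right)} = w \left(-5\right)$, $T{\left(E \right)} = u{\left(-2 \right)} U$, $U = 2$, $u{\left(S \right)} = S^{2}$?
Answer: $-4170$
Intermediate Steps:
$w = -3$
$T{\left(E \right)} = 8$ ($T{\left(E \right)} = \left(-2\right)^{2} \cdot 2 = 4 \cdot 2 = 8$)
$Q{\left(B,Z \right)} = 15$ ($Q{\left(B,Z \right)} = \left(-3\right) \left(-5\right) = 15$)
$- 278 Q{\left(T{\left(4 \right)},-5 \right)} = \left(-278\right) 15 = -4170$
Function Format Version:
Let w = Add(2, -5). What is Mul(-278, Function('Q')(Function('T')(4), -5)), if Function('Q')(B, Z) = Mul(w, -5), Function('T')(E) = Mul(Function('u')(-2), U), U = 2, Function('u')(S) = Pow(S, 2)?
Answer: -4170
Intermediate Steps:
w = -3
Function('T')(E) = 8 (Function('T')(E) = Mul(Pow(-2, 2), 2) = Mul(4, 2) = 8)
Function('Q')(B, Z) = 15 (Function('Q')(B, Z) = Mul(-3, -5) = 15)
Mul(-278, Function('Q')(Function('T')(4), -5)) = Mul(-278, 15) = -4170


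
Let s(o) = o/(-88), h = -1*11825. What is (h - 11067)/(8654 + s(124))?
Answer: -503624/190357 ≈ -2.6457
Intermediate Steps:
h = -11825
s(o) = -o/88 (s(o) = o*(-1/88) = -o/88)
(h - 11067)/(8654 + s(124)) = (-11825 - 11067)/(8654 - 1/88*124) = -22892/(8654 - 31/22) = -22892/190357/22 = -22892*22/190357 = -503624/190357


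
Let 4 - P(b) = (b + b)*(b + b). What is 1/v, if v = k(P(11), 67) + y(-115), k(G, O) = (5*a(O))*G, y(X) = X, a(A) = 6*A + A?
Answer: -1/1125715 ≈ -8.8832e-7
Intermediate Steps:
a(A) = 7*A
P(b) = 4 - 4*b² (P(b) = 4 - (b + b)*(b + b) = 4 - 2*b*2*b = 4 - 4*b²)
k(G, O) = 35*G*O (k(G, O) = (5*(7*O))*G = (35*O)*G = 35*G*O)
v = -1125715 (v = 35*(4 - 4*11²)*67 - 115 = 35*(4 - 4*121)*67 - 115 = 35*(4 - 484)*67 - 115 = 35*(-480)*67 - 115 = -1125600 - 115 = -1125715)
1/v = 1/(-1125715) = -1/1125715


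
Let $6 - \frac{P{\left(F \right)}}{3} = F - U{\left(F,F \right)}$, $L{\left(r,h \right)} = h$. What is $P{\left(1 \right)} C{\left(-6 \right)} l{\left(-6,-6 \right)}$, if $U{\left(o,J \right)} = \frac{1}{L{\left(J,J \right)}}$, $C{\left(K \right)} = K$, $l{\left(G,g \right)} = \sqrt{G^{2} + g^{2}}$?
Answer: $- 648 \sqrt{2} \approx -916.41$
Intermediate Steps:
$U{\left(o,J \right)} = \frac{1}{J}$
$P{\left(F \right)} = 18 - 3 F + \frac{3}{F}$ ($P{\left(F \right)} = 18 - 3 \left(F - \frac{1}{F}\right) = 18 - \left(- \frac{3}{F} + 3 F\right) = 18 - 3 F + \frac{3}{F}$)
$P{\left(1 \right)} C{\left(-6 \right)} l{\left(-6,-6 \right)} = \left(18 - 3 + \frac{3}{1}\right) \left(-6\right) \sqrt{\left(-6\right)^{2} + \left(-6\right)^{2}} = \left(18 - 3 + 3 \cdot 1\right) \left(-6\right) \sqrt{36 + 36} = \left(18 - 3 + 3\right) \left(-6\right) \sqrt{72} = 18 \left(-6\right) 6 \sqrt{2} = - 108 \cdot 6 \sqrt{2} = - 648 \sqrt{2}$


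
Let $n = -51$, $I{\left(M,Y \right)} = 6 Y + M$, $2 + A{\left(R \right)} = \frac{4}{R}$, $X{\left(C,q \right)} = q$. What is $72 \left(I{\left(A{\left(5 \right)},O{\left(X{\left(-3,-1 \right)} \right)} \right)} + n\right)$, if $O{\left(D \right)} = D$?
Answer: $- \frac{20952}{5} \approx -4190.4$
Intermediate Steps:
$A{\left(R \right)} = -2 + \frac{4}{R}$
$I{\left(M,Y \right)} = M + 6 Y$
$72 \left(I{\left(A{\left(5 \right)},O{\left(X{\left(-3,-1 \right)} \right)} \right)} + n\right) = 72 \left(\left(\left(-2 + \frac{4}{5}\right) + 6 \left(-1\right)\right) - 51\right) = 72 \left(\left(\left(-2 + 4 \cdot \frac{1}{5}\right) - 6\right) - 51\right) = 72 \left(\left(\left(-2 + \frac{4}{5}\right) - 6\right) - 51\right) = 72 \left(\left(- \frac{6}{5} - 6\right) - 51\right) = 72 \left(- \frac{36}{5} - 51\right) = 72 \left(- \frac{291}{5}\right) = - \frac{20952}{5}$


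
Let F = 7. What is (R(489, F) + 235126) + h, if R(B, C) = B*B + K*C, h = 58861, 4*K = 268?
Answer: 533577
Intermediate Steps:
K = 67 (K = (1/4)*268 = 67)
R(B, C) = B**2 + 67*C (R(B, C) = B*B + 67*C = B**2 + 67*C)
(R(489, F) + 235126) + h = ((489**2 + 67*7) + 235126) + 58861 = ((239121 + 469) + 235126) + 58861 = (239590 + 235126) + 58861 = 474716 + 58861 = 533577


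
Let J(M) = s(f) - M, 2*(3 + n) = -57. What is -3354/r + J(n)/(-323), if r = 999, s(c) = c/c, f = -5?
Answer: -743873/215118 ≈ -3.4580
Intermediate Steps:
n = -63/2 (n = -3 + (1/2)*(-57) = -3 - 57/2 = -63/2 ≈ -31.500)
s(c) = 1
J(M) = 1 - M
-3354/r + J(n)/(-323) = -3354/999 + (1 - 1*(-63/2))/(-323) = -3354*1/999 + (1 + 63/2)*(-1/323) = -1118/333 + (65/2)*(-1/323) = -1118/333 - 65/646 = -743873/215118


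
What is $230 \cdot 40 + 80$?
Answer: $9280$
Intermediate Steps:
$230 \cdot 40 + 80 = 9200 + 80 = 9280$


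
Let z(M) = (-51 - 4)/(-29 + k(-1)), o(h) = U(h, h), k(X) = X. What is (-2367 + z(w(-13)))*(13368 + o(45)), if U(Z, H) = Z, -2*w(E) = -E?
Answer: -63447961/2 ≈ -3.1724e+7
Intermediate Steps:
w(E) = E/2 (w(E) = -(-1)*E/2 = E/2)
o(h) = h
z(M) = 11/6 (z(M) = (-51 - 4)/(-29 - 1) = -55/(-30) = -55*(-1/30) = 11/6)
(-2367 + z(w(-13)))*(13368 + o(45)) = (-2367 + 11/6)*(13368 + 45) = -14191/6*13413 = -63447961/2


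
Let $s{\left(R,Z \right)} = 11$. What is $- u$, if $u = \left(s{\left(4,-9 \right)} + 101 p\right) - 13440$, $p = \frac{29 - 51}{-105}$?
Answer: $\frac{1407823}{105} \approx 13408.0$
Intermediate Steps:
$p = \frac{22}{105}$ ($p = \left(-22\right) \left(- \frac{1}{105}\right) = \frac{22}{105} \approx 0.20952$)
$u = - \frac{1407823}{105}$ ($u = \left(11 + 101 \cdot \frac{22}{105}\right) - 13440 = \left(11 + \frac{2222}{105}\right) - 13440 = \frac{3377}{105} - 13440 = - \frac{1407823}{105} \approx -13408.0$)
$- u = \left(-1\right) \left(- \frac{1407823}{105}\right) = \frac{1407823}{105}$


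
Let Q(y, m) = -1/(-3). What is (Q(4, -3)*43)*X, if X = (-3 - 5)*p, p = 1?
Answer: -344/3 ≈ -114.67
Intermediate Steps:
Q(y, m) = ⅓ (Q(y, m) = -1*(-⅓) = ⅓)
X = -8 (X = (-3 - 5)*1 = -8*1 = -8)
(Q(4, -3)*43)*X = ((⅓)*43)*(-8) = (43/3)*(-8) = -344/3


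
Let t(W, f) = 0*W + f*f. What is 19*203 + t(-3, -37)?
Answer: 5226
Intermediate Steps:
t(W, f) = f**2 (t(W, f) = 0 + f**2 = f**2)
19*203 + t(-3, -37) = 19*203 + (-37)**2 = 3857 + 1369 = 5226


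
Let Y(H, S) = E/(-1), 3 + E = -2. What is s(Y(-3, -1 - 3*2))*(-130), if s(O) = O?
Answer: -650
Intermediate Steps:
E = -5 (E = -3 - 2 = -5)
Y(H, S) = 5 (Y(H, S) = -5/(-1) = -5*(-1) = 5)
s(Y(-3, -1 - 3*2))*(-130) = 5*(-130) = -650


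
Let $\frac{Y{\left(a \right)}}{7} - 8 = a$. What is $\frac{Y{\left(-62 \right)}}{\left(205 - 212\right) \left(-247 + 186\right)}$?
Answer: $- \frac{54}{61} \approx -0.88525$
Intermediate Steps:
$Y{\left(a \right)} = 56 + 7 a$
$\frac{Y{\left(-62 \right)}}{\left(205 - 212\right) \left(-247 + 186\right)} = \frac{56 + 7 \left(-62\right)}{\left(205 - 212\right) \left(-247 + 186\right)} = \frac{56 - 434}{\left(-7\right) \left(-61\right)} = - \frac{378}{427} = \left(-378\right) \frac{1}{427} = - \frac{54}{61}$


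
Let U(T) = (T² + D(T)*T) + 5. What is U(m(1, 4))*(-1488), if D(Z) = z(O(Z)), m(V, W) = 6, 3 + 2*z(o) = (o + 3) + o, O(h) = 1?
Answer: -69936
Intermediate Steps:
z(o) = o (z(o) = -3/2 + ((o + 3) + o)/2 = -3/2 + ((3 + o) + o)/2 = -3/2 + (3 + 2*o)/2 = -3/2 + (3/2 + o) = o)
D(Z) = 1
U(T) = 5 + T + T² (U(T) = (T² + 1*T) + 5 = (T² + T) + 5 = (T + T²) + 5 = 5 + T + T²)
U(m(1, 4))*(-1488) = (5 + 6 + 6²)*(-1488) = (5 + 6 + 36)*(-1488) = 47*(-1488) = -69936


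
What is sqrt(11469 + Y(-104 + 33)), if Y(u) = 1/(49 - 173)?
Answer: sqrt(44086805)/62 ≈ 107.09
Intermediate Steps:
Y(u) = -1/124 (Y(u) = 1/(-124) = -1/124)
sqrt(11469 + Y(-104 + 33)) = sqrt(11469 - 1/124) = sqrt(1422155/124) = sqrt(44086805)/62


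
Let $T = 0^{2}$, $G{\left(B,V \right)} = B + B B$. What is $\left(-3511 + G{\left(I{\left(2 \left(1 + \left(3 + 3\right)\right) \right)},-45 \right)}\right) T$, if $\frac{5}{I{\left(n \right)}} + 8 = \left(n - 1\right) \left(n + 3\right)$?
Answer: $0$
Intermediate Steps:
$I{\left(n \right)} = \frac{5}{-8 + \left(-1 + n\right) \left(3 + n\right)}$ ($I{\left(n \right)} = \frac{5}{-8 + \left(n - 1\right) \left(n + 3\right)} = \frac{5}{-8 + \left(-1 + n\right) \left(3 + n\right)}$)
$G{\left(B,V \right)} = B + B^{2}$
$T = 0$
$\left(-3511 + G{\left(I{\left(2 \left(1 + \left(3 + 3\right)\right) \right)},-45 \right)}\right) T = \left(-3511 + \frac{5}{-11 + \left(2 \left(1 + \left(3 + 3\right)\right)\right)^{2} + 2 \cdot 2 \left(1 + \left(3 + 3\right)\right)} \left(1 + \frac{5}{-11 + \left(2 \left(1 + \left(3 + 3\right)\right)\right)^{2} + 2 \cdot 2 \left(1 + \left(3 + 3\right)\right)}\right)\right) 0 = \left(-3511 + \frac{5}{-11 + \left(2 \left(1 + 6\right)\right)^{2} + 2 \cdot 2 \left(1 + 6\right)} \left(1 + \frac{5}{-11 + \left(2 \left(1 + 6\right)\right)^{2} + 2 \cdot 2 \left(1 + 6\right)}\right)\right) 0 = \left(-3511 + \frac{5}{-11 + \left(2 \cdot 7\right)^{2} + 2 \cdot 2 \cdot 7} \left(1 + \frac{5}{-11 + \left(2 \cdot 7\right)^{2} + 2 \cdot 2 \cdot 7}\right)\right) 0 = \left(-3511 + \frac{5}{-11 + 14^{2} + 2 \cdot 14} \left(1 + \frac{5}{-11 + 14^{2} + 2 \cdot 14}\right)\right) 0 = \left(-3511 + \frac{5}{-11 + 196 + 28} \left(1 + \frac{5}{-11 + 196 + 28}\right)\right) 0 = \left(-3511 + \frac{5}{213} \left(1 + \frac{5}{213}\right)\right) 0 = \left(-3511 + 5 \cdot \frac{1}{213} \left(1 + 5 \cdot \frac{1}{213}\right)\right) 0 = \left(-3511 + \frac{5 \left(1 + \frac{5}{213}\right)}{213}\right) 0 = \left(-3511 + \frac{5}{213} \cdot \frac{218}{213}\right) 0 = \left(-3511 + \frac{1090}{45369}\right) 0 = \left(- \frac{159289469}{45369}\right) 0 = 0$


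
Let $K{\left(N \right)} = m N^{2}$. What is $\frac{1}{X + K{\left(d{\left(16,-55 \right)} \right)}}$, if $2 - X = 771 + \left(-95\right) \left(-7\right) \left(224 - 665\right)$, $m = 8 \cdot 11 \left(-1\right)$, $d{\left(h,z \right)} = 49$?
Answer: $\frac{1}{81208} \approx 1.2314 \cdot 10^{-5}$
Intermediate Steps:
$m = -88$ ($m = 88 \left(-1\right) = -88$)
$X = 292496$ ($X = 2 - \left(771 + \left(-95\right) \left(-7\right) \left(224 - 665\right)\right) = 2 - \left(771 + 665 \left(224 - 665\right)\right) = 2 - \left(771 + 665 \left(-441\right)\right) = 2 - \left(771 - 293265\right) = 2 - -292494 = 2 + 292494 = 292496$)
$K{\left(N \right)} = - 88 N^{2}$
$\frac{1}{X + K{\left(d{\left(16,-55 \right)} \right)}} = \frac{1}{292496 - 88 \cdot 49^{2}} = \frac{1}{292496 - 211288} = \frac{1}{81208}$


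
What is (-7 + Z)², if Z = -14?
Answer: 441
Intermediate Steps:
(-7 + Z)² = (-7 - 14)² = (-21)² = 441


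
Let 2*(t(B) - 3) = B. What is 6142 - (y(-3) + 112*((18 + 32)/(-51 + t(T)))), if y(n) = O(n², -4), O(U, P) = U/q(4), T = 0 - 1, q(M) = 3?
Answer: 606683/97 ≈ 6254.5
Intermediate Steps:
T = -1
t(B) = 3 + B/2
O(U, P) = U/3
y(n) = n²/3
6142 - (y(-3) + 112*((18 + 32)/(-51 + t(T)))) = 6142 - ((⅓)*(-3)² + 112*((18 + 32)/(-51 + (3 + (½)*(-1))))) = 6142 - ((⅓)*9 + 112*(50/(-51 + (3 - ½)))) = 6142 - (3 + 112*(50/(-51 + 5/2))) = 6142 - (3 + 112*(50/(-97/2))) = 6142 - (3 + 112*(50*(-2/97))) = 6142 - (3 + 112*(-100/97)) = 6142 - (3 - 11200/97) = 6142 - 1*(-10909/97) = 6142 + 10909/97 = 606683/97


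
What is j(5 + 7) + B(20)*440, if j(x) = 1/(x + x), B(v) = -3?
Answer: -31679/24 ≈ -1320.0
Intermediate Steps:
j(x) = 1/(2*x)
j(5 + 7) + B(20)*440 = 1/(2*(5 + 7)) - 3*440 = (½)/12 - 1320 = (½)*(1/12) - 1320 = 1/24 - 1320 = -31679/24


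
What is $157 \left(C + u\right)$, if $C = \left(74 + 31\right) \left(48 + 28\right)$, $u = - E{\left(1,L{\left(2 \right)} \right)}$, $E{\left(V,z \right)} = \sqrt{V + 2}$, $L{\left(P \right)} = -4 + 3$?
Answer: $1252860 - 157 \sqrt{3} \approx 1.2526 \cdot 10^{6}$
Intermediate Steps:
$L{\left(P \right)} = -1$
$E{\left(V,z \right)} = \sqrt{2 + V}$
$u = - \sqrt{3}$ ($u = - \sqrt{2 + 1} = - \sqrt{3} \approx -1.732$)
$C = 7980$ ($C = 105 \cdot 76 = 7980$)
$157 \left(C + u\right) = 157 \left(7980 - \sqrt{3}\right) = 1252860 - 157 \sqrt{3}$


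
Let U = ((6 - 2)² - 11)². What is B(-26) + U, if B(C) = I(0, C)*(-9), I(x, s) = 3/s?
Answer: 677/26 ≈ 26.038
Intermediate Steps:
U = 25 (U = (4² - 11)² = (16 - 11)² = 5² = 25)
B(C) = -27/C (B(C) = (3/C)*(-9) = -27/C)
B(-26) + U = -27/(-26) + 25 = -27*(-1/26) + 25 = 27/26 + 25 = 677/26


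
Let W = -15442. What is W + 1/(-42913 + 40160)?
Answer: -42511827/2753 ≈ -15442.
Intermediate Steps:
W + 1/(-42913 + 40160) = -15442 + 1/(-42913 + 40160) = -15442 + 1/(-2753) = -15442 - 1/2753 = -42511827/2753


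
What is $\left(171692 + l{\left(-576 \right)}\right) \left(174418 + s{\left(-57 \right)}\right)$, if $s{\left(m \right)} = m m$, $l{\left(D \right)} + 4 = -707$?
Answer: $30377681327$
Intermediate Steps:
$l{\left(D \right)} = -711$ ($l{\left(D \right)} = -4 - 707 = -711$)
$s{\left(m \right)} = m^{2}$
$\left(171692 + l{\left(-576 \right)}\right) \left(174418 + s{\left(-57 \right)}\right) = \left(171692 - 711\right) \left(174418 + \left(-57\right)^{2}\right) = 170981 \left(174418 + 3249\right) = 170981 \cdot 177667 = 30377681327$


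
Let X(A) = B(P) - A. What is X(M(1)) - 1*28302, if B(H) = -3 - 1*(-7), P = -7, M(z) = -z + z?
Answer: -28298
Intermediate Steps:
M(z) = 0
B(H) = 4 (B(H) = -3 + 7 = 4)
X(A) = 4 - A
X(M(1)) - 1*28302 = (4 - 1*0) - 1*28302 = (4 + 0) - 28302 = 4 - 28302 = -28298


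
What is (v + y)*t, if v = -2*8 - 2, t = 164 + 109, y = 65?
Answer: 12831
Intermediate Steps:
t = 273
v = -18 (v = -16 - 2 = -18)
(v + y)*t = (-18 + 65)*273 = 47*273 = 12831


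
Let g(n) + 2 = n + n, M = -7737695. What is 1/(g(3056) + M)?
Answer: -1/7731585 ≈ -1.2934e-7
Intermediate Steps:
g(n) = -2 + 2*n (g(n) = -2 + (n + n) = -2 + 2*n)
1/(g(3056) + M) = 1/((-2 + 2*3056) - 7737695) = 1/((-2 + 6112) - 7737695) = 1/(6110 - 7737695) = 1/(-7731585) = -1/7731585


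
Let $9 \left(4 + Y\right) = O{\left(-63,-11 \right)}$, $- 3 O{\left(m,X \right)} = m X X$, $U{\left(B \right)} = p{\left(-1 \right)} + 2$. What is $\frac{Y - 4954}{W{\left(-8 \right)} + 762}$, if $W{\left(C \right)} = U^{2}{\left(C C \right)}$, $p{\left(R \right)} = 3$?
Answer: $- \frac{14027}{2361} \approx -5.9411$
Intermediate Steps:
$U{\left(B \right)} = 5$ ($U{\left(B \right)} = 3 + 2 = 5$)
$W{\left(C \right)} = 25$ ($W{\left(C \right)} = 5^{2} = 25$)
$O{\left(m,X \right)} = - \frac{m X^{2}}{3}$ ($O{\left(m,X \right)} = - \frac{m X X}{3} = - \frac{X m X}{3} = - \frac{m X^{2}}{3}$)
$Y = \frac{835}{3}$ ($Y = -4 + \frac{\left(- \frac{1}{3}\right) \left(-63\right) \left(-11\right)^{2}}{9} = -4 + \frac{\left(- \frac{1}{3}\right) \left(-63\right) 121}{9} = -4 + \frac{1}{9} \cdot 2541 = -4 + \frac{847}{3} = \frac{835}{3} \approx 278.33$)
$\frac{Y - 4954}{W{\left(-8 \right)} + 762} = \frac{\frac{835}{3} - 4954}{25 + 762} = - \frac{14027}{3 \cdot 787} = \left(- \frac{14027}{3}\right) \frac{1}{787} = - \frac{14027}{2361}$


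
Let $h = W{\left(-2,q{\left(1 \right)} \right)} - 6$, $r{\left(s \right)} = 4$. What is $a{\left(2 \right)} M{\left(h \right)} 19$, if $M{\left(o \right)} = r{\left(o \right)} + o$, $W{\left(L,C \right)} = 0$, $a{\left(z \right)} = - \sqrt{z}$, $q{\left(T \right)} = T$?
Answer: $38 \sqrt{2} \approx 53.74$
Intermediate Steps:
$h = -6$ ($h = 0 - 6 = -6$)
$M{\left(o \right)} = 4 + o$
$a{\left(2 \right)} M{\left(h \right)} 19 = - \sqrt{2} \left(4 - 6\right) 19 = - \sqrt{2} \left(-2\right) 19 = 2 \sqrt{2} \cdot 19 = 38 \sqrt{2}$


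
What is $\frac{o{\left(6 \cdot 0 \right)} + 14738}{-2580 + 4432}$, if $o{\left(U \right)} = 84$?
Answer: $\frac{7411}{926} \approx 8.0032$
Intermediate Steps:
$\frac{o{\left(6 \cdot 0 \right)} + 14738}{-2580 + 4432} = \frac{84 + 14738}{-2580 + 4432} = \frac{14822}{1852} = 14822 \cdot \frac{1}{1852} = \frac{7411}{926}$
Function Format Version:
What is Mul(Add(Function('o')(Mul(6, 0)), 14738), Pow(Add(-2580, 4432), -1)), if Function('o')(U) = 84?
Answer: Rational(7411, 926) ≈ 8.0032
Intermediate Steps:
Mul(Add(Function('o')(Mul(6, 0)), 14738), Pow(Add(-2580, 4432), -1)) = Mul(Add(84, 14738), Pow(Add(-2580, 4432), -1)) = Mul(14822, Pow(1852, -1)) = Mul(14822, Rational(1, 1852)) = Rational(7411, 926)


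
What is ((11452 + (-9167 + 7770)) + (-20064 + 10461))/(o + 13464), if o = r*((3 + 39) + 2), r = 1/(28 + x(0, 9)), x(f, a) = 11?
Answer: 4407/131285 ≈ 0.033568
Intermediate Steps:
r = 1/39 (r = 1/(28 + 11) = 1/39 ≈ 0.025641)
o = 44/39 (o = ((3 + 39) + 2)/39 = (42 + 2)/39 = (1/39)*44 = 44/39 ≈ 1.1282)
((11452 + (-9167 + 7770)) + (-20064 + 10461))/(o + 13464) = ((11452 + (-9167 + 7770)) + (-20064 + 10461))/(44/39 + 13464) = ((11452 - 1397) - 9603)/(525140/39) = (10055 - 9603)*(39/525140) = 452*(39/525140) = 4407/131285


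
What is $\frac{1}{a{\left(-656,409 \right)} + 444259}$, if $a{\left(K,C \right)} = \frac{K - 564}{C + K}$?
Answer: $\frac{247}{109733193} \approx 2.2509 \cdot 10^{-6}$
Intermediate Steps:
$a{\left(K,C \right)} = \frac{-564 + K}{C + K}$
$\frac{1}{a{\left(-656,409 \right)} + 444259} = \frac{1}{\frac{-564 - 656}{409 - 656} + 444259} = \frac{1}{\frac{1}{-247} \left(-1220\right) + 444259} = \frac{1}{\left(- \frac{1}{247}\right) \left(-1220\right) + 444259} = \frac{1}{\frac{1220}{247} + 444259} = \frac{1}{\frac{109733193}{247}} = \frac{247}{109733193}$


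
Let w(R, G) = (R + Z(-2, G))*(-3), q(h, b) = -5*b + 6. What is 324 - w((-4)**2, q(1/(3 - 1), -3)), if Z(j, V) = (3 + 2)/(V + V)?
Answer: 5213/14 ≈ 372.36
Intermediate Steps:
Z(j, V) = 5/(2*V) (Z(j, V) = 5/((2*V)) = 5*(1/(2*V)) = 5/(2*V))
q(h, b) = 6 - 5*b
w(R, G) = -3*R - 15/(2*G) (w(R, G) = (R + 5/(2*G))*(-3) = -3*R - 15/(2*G))
324 - w((-4)**2, q(1/(3 - 1), -3)) = 324 - (-3*(-4)**2 - 15/(2*(6 - 5*(-3)))) = 324 - (-3*16 - 15/(2*(6 + 15))) = 324 - (-48 - 15/2/21) = 324 - (-48 - 15/2*1/21) = 324 - (-48 - 5/14) = 324 - 1*(-677/14) = 324 + 677/14 = 5213/14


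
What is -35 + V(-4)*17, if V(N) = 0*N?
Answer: -35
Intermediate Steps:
V(N) = 0
-35 + V(-4)*17 = -35 + 0*17 = -35 + 0 = -35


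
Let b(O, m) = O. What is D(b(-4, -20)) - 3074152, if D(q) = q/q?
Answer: -3074151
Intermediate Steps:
D(q) = 1
D(b(-4, -20)) - 3074152 = 1 - 3074152 = -3074151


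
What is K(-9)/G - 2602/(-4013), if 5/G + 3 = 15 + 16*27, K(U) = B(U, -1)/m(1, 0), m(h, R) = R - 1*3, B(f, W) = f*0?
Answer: 2602/4013 ≈ 0.64839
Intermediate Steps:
B(f, W) = 0
m(h, R) = -3 + R (m(h, R) = R - 3 = -3 + R)
K(U) = 0 (K(U) = 0/(-3 + 0) = 0/(-3) = 0*(-⅓) = 0)
G = 5/444 (G = 5/(-3 + (15 + 16*27)) = 5/(-3 + (15 + 432)) = 5/(-3 + 447) = 5/444 ≈ 0.011261)
K(-9)/G - 2602/(-4013) = 0/(5/444) - 2602/(-4013) = 0*(444/5) - 2602*(-1/4013) = 0 + 2602/4013 = 2602/4013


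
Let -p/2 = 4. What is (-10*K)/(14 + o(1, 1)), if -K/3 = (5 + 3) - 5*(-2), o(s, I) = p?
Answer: 90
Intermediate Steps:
p = -8 (p = -2*4 = -8)
o(s, I) = -8
K = -54 (K = -3*((5 + 3) - 5*(-2)) = -3*(8 + 10) = -3*18 = -54)
(-10*K)/(14 + o(1, 1)) = (-10*(-54))/(14 - 8) = 540/6 = 540*(1/6) = 90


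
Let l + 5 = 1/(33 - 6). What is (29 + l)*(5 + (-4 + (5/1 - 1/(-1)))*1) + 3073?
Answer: 87514/27 ≈ 3241.3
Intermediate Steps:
l = -134/27 (l = -5 + 1/(33 - 6) = -5 + 1/27 = -134/27 ≈ -4.9630)
(29 + l)*(5 + (-4 + (5/1 - 1/(-1)))*1) + 3073 = (29 - 134/27)*(5 + (-4 + (5/1 - 1/(-1)))*1) + 3073 = 649*(5 + (-4 + (5*1 - 1*(-1)))*1)/27 + 3073 = 649*(5 + (-4 + (5 + 1))*1)/27 + 3073 = 649*(5 + (-4 + 6)*1)/27 + 3073 = 649*(5 + 2*1)/27 + 3073 = 649*(5 + 2)/27 + 3073 = (649/27)*7 + 3073 = 4543/27 + 3073 = 87514/27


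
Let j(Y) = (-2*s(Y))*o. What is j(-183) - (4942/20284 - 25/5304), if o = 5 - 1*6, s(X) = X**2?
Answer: 1801472976835/26896584 ≈ 66978.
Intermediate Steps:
o = -1 (o = 5 - 6 = -1)
j(Y) = 2*Y**2 (j(Y) = -2*Y**2*(-1) = 2*Y**2)
j(-183) - (4942/20284 - 25/5304) = 2*(-183)**2 - (4942/20284 - 25/5304) = 2*33489 - (4942*(1/20284) - 25*1/5304) = 66978 - (2471/10142 - 25/5304) = 66978 - 1*6426317/26896584 = 66978 - 6426317/26896584 = 1801472976835/26896584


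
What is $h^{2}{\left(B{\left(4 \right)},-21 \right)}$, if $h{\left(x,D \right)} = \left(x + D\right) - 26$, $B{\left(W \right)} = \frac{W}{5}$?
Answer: $\frac{53361}{25} \approx 2134.4$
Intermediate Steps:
$B{\left(W \right)} = \frac{W}{5}$ ($B{\left(W \right)} = W \frac{1}{5} = \frac{W}{5}$)
$h{\left(x,D \right)} = -26 + D + x$ ($h{\left(x,D \right)} = \left(D + x\right) - 26 = -26 + D + x$)
$h^{2}{\left(B{\left(4 \right)},-21 \right)} = \left(-26 - 21 + \frac{1}{5} \cdot 4\right)^{2} = \left(-26 - 21 + \frac{4}{5}\right)^{2} = \left(- \frac{231}{5}\right)^{2} = \frac{53361}{25}$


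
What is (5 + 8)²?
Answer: 169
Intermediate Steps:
(5 + 8)² = 13² = 169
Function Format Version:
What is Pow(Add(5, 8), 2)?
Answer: 169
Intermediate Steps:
Pow(Add(5, 8), 2) = Pow(13, 2) = 169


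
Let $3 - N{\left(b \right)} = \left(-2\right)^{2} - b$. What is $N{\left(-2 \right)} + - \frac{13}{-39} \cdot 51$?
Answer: $14$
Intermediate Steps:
$N{\left(b \right)} = -1 + b$ ($N{\left(b \right)} = 3 - \left(\left(-2\right)^{2} - b\right) = 3 - \left(4 - b\right) = 3 + \left(-4 + b\right) = -1 + b$)
$N{\left(-2 \right)} + - \frac{13}{-39} \cdot 51 = \left(-1 - 2\right) + - \frac{13}{-39} \cdot 51 = -3 + \left(-13\right) \left(- \frac{1}{39}\right) 51 = -3 + \frac{1}{3} \cdot 51 = -3 + 17 = 14$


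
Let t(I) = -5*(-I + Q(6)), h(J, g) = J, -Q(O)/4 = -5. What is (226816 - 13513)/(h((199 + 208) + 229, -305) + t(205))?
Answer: 213303/1561 ≈ 136.65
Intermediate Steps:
Q(O) = 20 (Q(O) = -4*(-5) = 20)
t(I) = -100 + 5*I (t(I) = -5*(-I + 20) = -5*(20 - I) = -100 + 5*I)
(226816 - 13513)/(h((199 + 208) + 229, -305) + t(205)) = (226816 - 13513)/(((199 + 208) + 229) + (-100 + 5*205)) = 213303/((407 + 229) + (-100 + 1025)) = 213303/(636 + 925) = 213303/1561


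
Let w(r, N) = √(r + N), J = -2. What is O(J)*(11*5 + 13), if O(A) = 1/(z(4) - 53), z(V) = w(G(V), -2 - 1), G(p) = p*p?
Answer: -901/699 - 17*√13/699 ≈ -1.3767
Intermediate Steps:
G(p) = p²
w(r, N) = √(N + r)
z(V) = √(-3 + V²) (z(V) = √((-2 - 1) + V²) = √(-3 + V²))
O(A) = 1/(-53 + √13) (O(A) = 1/(√(-3 + 4²) - 53) = 1/(√(-3 + 16) - 53) = 1/(√13 - 53) = 1/(-53 + √13))
O(J)*(11*5 + 13) = (-53/2796 - √13/2796)*(11*5 + 13) = (-53/2796 - √13/2796)*(55 + 13) = (-53/2796 - √13/2796)*68 = -901/699 - 17*√13/699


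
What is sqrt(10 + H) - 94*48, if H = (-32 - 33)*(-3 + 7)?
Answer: -4512 + 5*I*sqrt(10) ≈ -4512.0 + 15.811*I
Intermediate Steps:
H = -260 (H = -65*4 = -260)
sqrt(10 + H) - 94*48 = sqrt(10 - 260) - 94*48 = sqrt(-250) - 4512 = 5*I*sqrt(10) - 4512 = -4512 + 5*I*sqrt(10)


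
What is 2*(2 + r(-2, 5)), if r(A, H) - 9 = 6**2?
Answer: 94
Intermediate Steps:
r(A, H) = 45 (r(A, H) = 9 + 6**2 = 9 + 36 = 45)
2*(2 + r(-2, 5)) = 2*(2 + 45) = 2*47 = 94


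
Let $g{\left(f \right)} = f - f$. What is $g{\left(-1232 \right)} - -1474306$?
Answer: $1474306$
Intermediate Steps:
$g{\left(f \right)} = 0$
$g{\left(-1232 \right)} - -1474306 = 0 - -1474306 = 0 + 1474306 = 1474306$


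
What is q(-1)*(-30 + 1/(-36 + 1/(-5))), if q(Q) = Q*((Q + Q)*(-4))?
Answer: 43480/181 ≈ 240.22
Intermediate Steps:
q(Q) = -8*Q² (q(Q) = Q*((2*Q)*(-4)) = Q*(-8*Q) = -8*Q²)
q(-1)*(-30 + 1/(-36 + 1/(-5))) = (-8*(-1)²)*(-30 + 1/(-36 + 1/(-5))) = (-8*1)*(-30 + 1/(-36 - ⅕)) = -8*(-30 + 1/(-181/5)) = -8*(-30 - 5/181) = -8*(-5435/181) = 43480/181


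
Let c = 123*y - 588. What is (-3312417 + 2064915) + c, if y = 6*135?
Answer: -1148460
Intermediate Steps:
y = 810
c = 99042 (c = 123*810 - 588 = 99630 - 588 = 99042)
(-3312417 + 2064915) + c = (-3312417 + 2064915) + 99042 = -1247502 + 99042 = -1148460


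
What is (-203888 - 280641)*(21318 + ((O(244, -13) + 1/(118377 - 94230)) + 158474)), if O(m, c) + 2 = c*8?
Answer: -2102312142390947/24147 ≈ -8.7063e+10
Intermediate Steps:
O(m, c) = -2 + 8*c (O(m, c) = -2 + c*8 = -2 + 8*c)
(-203888 - 280641)*(21318 + ((O(244, -13) + 1/(118377 - 94230)) + 158474)) = (-203888 - 280641)*(21318 + (((-2 + 8*(-13)) + 1/(118377 - 94230)) + 158474)) = -484529*(21318 + (((-2 - 104) + 1/24147) + 158474)) = -484529*(21318 + ((-106 + 1/24147) + 158474)) = -484529*(21318 + (-2559581/24147 + 158474)) = -484529*(21318 + 3824112097/24147) = -484529*4338877843/24147 = -2102312142390947/24147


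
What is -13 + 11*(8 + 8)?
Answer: 163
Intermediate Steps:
-13 + 11*(8 + 8) = -13 + 11*16 = -13 + 176 = 163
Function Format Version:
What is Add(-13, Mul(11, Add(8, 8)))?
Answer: 163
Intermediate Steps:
Add(-13, Mul(11, Add(8, 8))) = Add(-13, Mul(11, 16)) = Add(-13, 176) = 163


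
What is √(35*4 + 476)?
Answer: 2*√154 ≈ 24.819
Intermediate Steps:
√(35*4 + 476) = √(140 + 476) = √616 = 2*√154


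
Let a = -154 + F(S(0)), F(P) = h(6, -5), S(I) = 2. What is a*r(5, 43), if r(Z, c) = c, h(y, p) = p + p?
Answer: -7052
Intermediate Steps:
h(y, p) = 2*p
F(P) = -10 (F(P) = 2*(-5) = -10)
a = -164 (a = -154 - 10 = -164)
a*r(5, 43) = -164*43 = -7052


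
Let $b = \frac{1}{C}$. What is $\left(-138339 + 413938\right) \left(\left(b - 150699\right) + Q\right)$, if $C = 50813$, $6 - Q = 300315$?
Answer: $- \frac{6315921437957297}{50813} \approx -1.243 \cdot 10^{11}$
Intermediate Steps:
$Q = -300309$ ($Q = 6 - 300315 = -300309$)
$b = \frac{1}{50813} \approx 1.968 \cdot 10^{-5}$
$\left(-138339 + 413938\right) \left(\left(b - 150699\right) + Q\right) = \left(-138339 + 413938\right) \left(\left(\frac{1}{50813} - 150699\right) - 300309\right) = 275599 \left(\left(\frac{1}{50813} - 150699\right) - 300309\right) = 275599 \left(- \frac{7657468286}{50813} - 300309\right) = 275599 \left(- \frac{22917069503}{50813}\right) = - \frac{6315921437957297}{50813}$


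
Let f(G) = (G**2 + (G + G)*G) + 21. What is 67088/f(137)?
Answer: 8386/7041 ≈ 1.1910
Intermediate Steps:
f(G) = 21 + 3*G**2 (f(G) = (G**2 + (2*G)*G) + 21 = (G**2 + 2*G**2) + 21 = 3*G**2 + 21 = 21 + 3*G**2)
67088/f(137) = 67088/(21 + 3*137**2) = 67088/(21 + 3*18769) = 67088/(21 + 56307) = 67088/56328 = 67088*(1/56328) = 8386/7041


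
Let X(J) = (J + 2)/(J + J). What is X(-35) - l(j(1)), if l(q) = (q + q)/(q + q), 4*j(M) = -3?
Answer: -37/70 ≈ -0.52857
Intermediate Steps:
j(M) = -3/4 (j(M) = (1/4)*(-3) = -3/4)
l(q) = 1 (l(q) = (2*q)/((2*q)) = (2*q)*(1/(2*q)) = 1)
X(J) = (2 + J)/(2*J) (X(J) = (2 + J)/((2*J)) = (2 + J)*(1/(2*J)) = (2 + J)/(2*J))
X(-35) - l(j(1)) = (1/2)*(2 - 35)/(-35) - 1*1 = (1/2)*(-1/35)*(-33) - 1 = 33/70 - 1 = -37/70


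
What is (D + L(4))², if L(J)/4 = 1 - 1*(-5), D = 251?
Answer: 75625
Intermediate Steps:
L(J) = 24 (L(J) = 4*(1 - 1*(-5)) = 4*(1 + 5) = 4*6 = 24)
(D + L(4))² = (251 + 24)² = 275² = 75625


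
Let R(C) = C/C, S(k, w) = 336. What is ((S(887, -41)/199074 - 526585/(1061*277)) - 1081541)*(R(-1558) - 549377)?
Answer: 5793911201574688674816/9751208563 ≈ 5.9417e+11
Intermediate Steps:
R(C) = 1
((S(887, -41)/199074 - 526585/(1061*277)) - 1081541)*(R(-1558) - 549377) = ((336/199074 - 526585/(1061*277)) - 1081541)*(1 - 549377) = ((336*(1/199074) - 526585/293897) - 1081541)*(-549376) = ((56/33179 - 526585*1/293897) - 1081541)*(-549376) = ((56/33179 - 526585/293897) - 1081541)*(-549376) = (-17455105483/9751208563 - 1081541)*(-549376) = -10546349315541066/9751208563*(-549376) = 5793911201574688674816/9751208563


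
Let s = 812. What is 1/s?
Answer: 1/812 ≈ 0.0012315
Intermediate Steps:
1/s = 1/812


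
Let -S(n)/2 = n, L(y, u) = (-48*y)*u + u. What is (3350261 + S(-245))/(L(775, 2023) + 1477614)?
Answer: -3350751/73775963 ≈ -0.045418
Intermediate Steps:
L(y, u) = u - 48*u*y (L(y, u) = -48*u*y + u = u - 48*u*y)
S(n) = -2*n
(3350261 + S(-245))/(L(775, 2023) + 1477614) = (3350261 - 2*(-245))/(2023*(1 - 48*775) + 1477614) = (3350261 + 490)/(2023*(1 - 37200) + 1477614) = 3350751/(2023*(-37199) + 1477614) = 3350751/(-75253577 + 1477614) = 3350751/(-73775963) = 3350751*(-1/73775963) = -3350751/73775963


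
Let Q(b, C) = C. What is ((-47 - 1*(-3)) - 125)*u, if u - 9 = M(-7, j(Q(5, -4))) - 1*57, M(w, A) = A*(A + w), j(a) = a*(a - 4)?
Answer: -127088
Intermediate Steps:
j(a) = a*(-4 + a)
u = 752 (u = 9 + ((-4*(-4 - 4))*(-4*(-4 - 4) - 7) - 1*57) = 9 + ((-4*(-8))*(-4*(-8) - 7) - 57) = 9 + (32*(32 - 7) - 57) = 9 + (32*25 - 57) = 9 + (800 - 57) = 9 + 743 = 752)
((-47 - 1*(-3)) - 125)*u = ((-47 - 1*(-3)) - 125)*752 = ((-47 + 3) - 125)*752 = (-44 - 125)*752 = -169*752 = -127088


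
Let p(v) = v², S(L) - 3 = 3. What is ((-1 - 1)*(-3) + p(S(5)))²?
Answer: 1764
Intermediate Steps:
S(L) = 6 (S(L) = 3 + 3 = 6)
((-1 - 1)*(-3) + p(S(5)))² = ((-1 - 1)*(-3) + 6²)² = (-2*(-3) + 36)² = (6 + 36)² = 42² = 1764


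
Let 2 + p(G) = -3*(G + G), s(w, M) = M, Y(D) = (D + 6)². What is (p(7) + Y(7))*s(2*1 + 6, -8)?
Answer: -1000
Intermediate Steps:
Y(D) = (6 + D)²
p(G) = -2 - 6*G (p(G) = -2 - 3*(G + G) = -2 - 6*G)
(p(7) + Y(7))*s(2*1 + 6, -8) = ((-2 - 6*7) + (6 + 7)²)*(-8) = ((-2 - 42) + 13²)*(-8) = (-44 + 169)*(-8) = 125*(-8) = -1000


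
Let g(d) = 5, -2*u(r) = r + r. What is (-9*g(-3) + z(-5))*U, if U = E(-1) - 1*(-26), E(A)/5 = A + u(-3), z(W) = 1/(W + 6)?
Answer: -1584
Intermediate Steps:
u(r) = -r (u(r) = -(r + r)/2 = -r)
z(W) = 1/(6 + W)
E(A) = 15 + 5*A (E(A) = 5*(A - 1*(-3)) = 5*(A + 3) = 5*(3 + A) = 15 + 5*A)
U = 36 (U = (15 + 5*(-1)) - 1*(-26) = (15 - 5) + 26 = 10 + 26 = 36)
(-9*g(-3) + z(-5))*U = (-9*5 + 1/(6 - 5))*36 = (-45 + 1/1)*36 = (-45 + 1)*36 = -44*36 = -1584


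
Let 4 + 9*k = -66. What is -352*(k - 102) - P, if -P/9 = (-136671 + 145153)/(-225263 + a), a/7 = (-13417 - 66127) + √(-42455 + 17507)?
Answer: 212711878639125586/5504726443437 - 9618588*I*√77/611636271493 ≈ 38642.0 - 0.00013799*I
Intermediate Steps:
a = -556808 + 126*I*√77 (a = 7*((-13417 - 66127) + √(-42455 + 17507)) = 7*(-79544 + √(-24948)) = 7*(-79544 + 18*I*√77) = -556808 + 126*I*√77 ≈ -5.5681e+5 + 1105.6*I)
k = -70/9 (k = -4/9 + (⅑)*(-66) = -4/9 - 22/3 = -70/9 ≈ -7.7778)
P = -76338/(-782071 + 126*I*√77) (P = -9*(-136671 + 145153)/(-225263 + (-556808 + 126*I*√77)) = -76338/(-782071 + 126*I*√77) ≈ 0.09761 + 0.00013799*I)
-352*(k - 102) - P = -352*(-70/9 - 102) - (59701735998/611636271493 + 9618588*I*√77/611636271493) = -352*(-988/9) + (-59701735998/611636271493 - 9618588*I*√77/611636271493) = 347776/9 + (-59701735998/611636271493 - 9618588*I*√77/611636271493) = 212711878639125586/5504726443437 - 9618588*I*√77/611636271493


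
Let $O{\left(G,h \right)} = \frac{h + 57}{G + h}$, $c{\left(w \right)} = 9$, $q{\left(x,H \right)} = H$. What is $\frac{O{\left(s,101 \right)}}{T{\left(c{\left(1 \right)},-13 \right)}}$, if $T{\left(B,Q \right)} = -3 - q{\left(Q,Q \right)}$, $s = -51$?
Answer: $\frac{79}{250} \approx 0.316$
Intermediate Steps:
$O{\left(G,h \right)} = \frac{57 + h}{G + h}$
$T{\left(B,Q \right)} = -3 - Q$
$\frac{O{\left(s,101 \right)}}{T{\left(c{\left(1 \right)},-13 \right)}} = \frac{\frac{1}{-51 + 101} \left(57 + 101\right)}{-3 - -13} = \frac{\frac{1}{50} \cdot 158}{-3 + 13} = \frac{\frac{1}{50} \cdot 158}{10} = \frac{79}{25} \cdot \frac{1}{10} = \frac{79}{250}$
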